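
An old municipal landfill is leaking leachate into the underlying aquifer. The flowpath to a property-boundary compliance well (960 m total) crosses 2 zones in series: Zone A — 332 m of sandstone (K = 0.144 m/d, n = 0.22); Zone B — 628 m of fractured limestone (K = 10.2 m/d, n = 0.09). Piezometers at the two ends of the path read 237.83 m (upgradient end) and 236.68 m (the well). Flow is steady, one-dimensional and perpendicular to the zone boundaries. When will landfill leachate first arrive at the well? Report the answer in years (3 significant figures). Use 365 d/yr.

Total head drop ΔH = 237.83 − 236.68 = 1.15 m
Steady 1-D flow in series ⇒ the Darcy flux q is identical in every zone and the zone head losses add (resistances L/K in series).
Σ(L/K) = 332/0.144 + 628/10.2 = 2306 + 61.57 = 2367 d
q = ΔH / Σ(L/K) = 1.15 / 2367 = 4.858e-4 m/d (same in every zone)
Zone A: v = q/n = 4.858e-4/0.22 = 0.002208 m/d → t_A = 332/0.002208 = 150300 d
Zone B: v = q/n = 4.858e-4/0.09 = 0.005398 m/d → t_B = 628/0.005398 = 116300 d
Total t = 150300 + 116300 = 266700 d
   = 266700 / 365 = 731 yr

731 years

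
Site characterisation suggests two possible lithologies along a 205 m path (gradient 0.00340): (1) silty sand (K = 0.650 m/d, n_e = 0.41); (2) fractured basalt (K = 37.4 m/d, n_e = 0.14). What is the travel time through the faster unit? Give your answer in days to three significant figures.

226 days

Unit 1 (silty sand): v = 0.650×0.0034/0.41 = 0.005390 m/d, t = 205/0.005390 = 38030 d
Unit 2 (fractured basalt): v = 37.4×0.0034/0.14 = 0.9083 m/d, t = 205/0.9083 = 225.7 d
Faster unit: t = 226 d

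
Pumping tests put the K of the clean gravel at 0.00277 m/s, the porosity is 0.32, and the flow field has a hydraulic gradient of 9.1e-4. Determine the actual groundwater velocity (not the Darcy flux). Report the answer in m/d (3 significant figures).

0.681 m/d

K = 0.00277 m/s × 86400 s/d = 239.3 m/d
q = Ki = 239.3 × 9.1e-4 = 0.2178 m/d
v_s = q/n_e = 0.2178/0.32 = 0.6806 m/d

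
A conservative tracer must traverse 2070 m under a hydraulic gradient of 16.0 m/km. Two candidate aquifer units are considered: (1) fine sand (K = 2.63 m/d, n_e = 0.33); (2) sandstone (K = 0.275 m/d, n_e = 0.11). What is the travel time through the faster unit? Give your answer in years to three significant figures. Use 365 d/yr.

44.5 years

Unit 1 (fine sand): v = 2.63×0.016/0.33 = 0.1275 m/d, t = 2070/0.1275 = 16230 d
Unit 2 (sandstone): v = 0.275×0.016/0.11 = 0.04000 m/d, t = 2070/0.04000 = 51750 d
Faster: 16230 d / 365 = 44.5 yr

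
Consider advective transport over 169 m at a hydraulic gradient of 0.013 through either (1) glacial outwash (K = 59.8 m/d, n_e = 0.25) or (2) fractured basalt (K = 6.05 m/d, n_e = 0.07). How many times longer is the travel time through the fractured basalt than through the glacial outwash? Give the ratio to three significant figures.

Unit 1 (glacial outwash): v = 59.8×0.013/0.25 = 3.110 m/d, t = 169/3.110 = 54.35 d
Unit 2 (fractured basalt): v = 6.05×0.013/0.07 = 1.124 m/d, t = 169/1.124 = 150.4 d
t(fractured basalt) / t(glacial outwash) = 150.4/54.35 = 2.77

2.77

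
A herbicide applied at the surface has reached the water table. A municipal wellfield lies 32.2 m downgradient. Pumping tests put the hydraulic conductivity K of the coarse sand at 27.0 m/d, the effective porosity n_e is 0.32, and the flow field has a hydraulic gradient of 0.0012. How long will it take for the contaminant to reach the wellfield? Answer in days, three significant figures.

318 days

Darcy flux q = K·i = 27.0 × 0.0012 = 0.03240 m/d
v_s = q/n_e = 0.03240/0.32 = 0.1012 m/d
t = L / v = 32.2 / 0.1012 = 318.0 d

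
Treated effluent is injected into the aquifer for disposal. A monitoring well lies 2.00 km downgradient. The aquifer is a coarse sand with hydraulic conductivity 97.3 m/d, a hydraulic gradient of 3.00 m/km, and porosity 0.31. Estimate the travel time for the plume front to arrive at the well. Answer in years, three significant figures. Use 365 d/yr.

Specific discharge q = 97.3 × 0.0030 = 0.2919 m/d
v_s = q/n_e = 0.2919/0.31 = 0.9416 m/d
L = 2.00 km = 2000 m
t = L / v = 2000 / 0.9416 = 2124 d
   = 2124 / 365 = 5.82 yr

5.82 years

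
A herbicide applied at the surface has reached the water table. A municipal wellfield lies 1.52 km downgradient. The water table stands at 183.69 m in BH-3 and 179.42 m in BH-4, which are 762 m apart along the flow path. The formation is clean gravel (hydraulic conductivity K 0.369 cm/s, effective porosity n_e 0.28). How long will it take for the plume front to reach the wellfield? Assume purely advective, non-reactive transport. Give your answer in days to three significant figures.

Hydraulic gradient i = (183.69 − 179.42) / 762 = 4.27 / 762 = 0.005604
K = 0.369 cm/s × 864 = 318.8 m/d
q = Ki = 318.8 × 0.005604 = 1.787 m/d
v_s = q/n_e = 1.787/0.28 = 6.381 m/d
L = 1.52 km = 1520 m
t = L / v = 1520 / 6.381 = 238.2 d

238 days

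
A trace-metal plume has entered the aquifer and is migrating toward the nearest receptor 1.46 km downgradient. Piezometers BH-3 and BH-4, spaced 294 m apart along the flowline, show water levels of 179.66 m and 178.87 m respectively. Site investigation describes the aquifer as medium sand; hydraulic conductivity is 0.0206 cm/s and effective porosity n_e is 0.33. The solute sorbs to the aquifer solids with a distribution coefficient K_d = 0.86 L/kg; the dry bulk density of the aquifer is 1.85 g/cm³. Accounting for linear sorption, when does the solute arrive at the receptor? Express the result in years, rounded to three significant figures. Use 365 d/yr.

161 years

Hydraulic gradient i = (179.66 − 178.87) / 294 = 0.79 / 294 = 0.002687
K = 0.0206 cm/s × 864 = 17.80 m/d
q = Ki = 17.80 × 0.002687 = 0.04783 m/d
Seepage velocity v = q / n = 0.04783 / 0.33 = 0.1449 m/d
Retardation R = 1 + ρ_b·K_d/n = 1 + 1.85×0.86/0.33 = 5.821
Contaminant velocity v_c = v/R = 0.1449/5.821 = 0.02490 m/d
L = 1.46 km = 1460 m
t = L/v_c = 1460/0.02490 = 58640 d
   = 58640/365 = 161 yr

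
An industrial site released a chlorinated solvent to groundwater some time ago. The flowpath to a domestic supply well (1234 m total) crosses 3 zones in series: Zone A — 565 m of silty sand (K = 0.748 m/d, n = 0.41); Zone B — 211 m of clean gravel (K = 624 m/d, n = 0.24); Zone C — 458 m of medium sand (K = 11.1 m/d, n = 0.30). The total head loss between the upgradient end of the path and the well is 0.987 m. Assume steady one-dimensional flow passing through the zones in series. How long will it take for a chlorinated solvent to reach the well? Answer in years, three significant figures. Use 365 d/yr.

928 years

Continuity: the same q passes through each zone, so ΔH = q·Σ(L_j/K_j) — the zones act as resistances in series.
Σ(L/K) = 565/0.748 + 211/624 + 458/11.1 = 755.3 + 0.3381 + 41.26 = 796.9 d
q = ΔH / Σ(L/K) = 0.987 / 796.9 = 0.001238 m/d (same in every zone)
Zone A: v = q/n = 0.001238/0.41 = 0.003021 m/d → t_A = 565/0.003021 = 187000 d
Zone B: v = q/n = 0.001238/0.24 = 0.005160 m/d → t_B = 211/0.005160 = 40890 d
Zone C: v = q/n = 0.001238/0.30 = 0.004128 m/d → t_C = 458/0.004128 = 110900 d
Total t = 187000 + 40890 + 110900 = 338900 d
   = 338900 / 365 = 928 yr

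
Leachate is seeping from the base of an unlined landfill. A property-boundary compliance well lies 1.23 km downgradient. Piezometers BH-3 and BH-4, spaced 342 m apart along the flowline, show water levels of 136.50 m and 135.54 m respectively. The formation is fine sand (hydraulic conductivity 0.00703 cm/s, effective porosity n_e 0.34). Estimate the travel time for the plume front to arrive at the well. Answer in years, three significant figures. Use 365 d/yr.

67.2 years

Hydraulic gradient i = (136.50 − 135.54) / 342 = 0.96 / 342 = 0.002807
K = 0.00703 cm/s × 864 = 6.074 m/d
Darcy flux q = K·i = 6.074 × 0.002807 = 0.01705 m/d
Seepage velocity v = q / n = 0.01705 / 0.34 = 0.05015 m/d
L = 1.23 km = 1230 m
t = L / v = 1230 / 0.05015 = 24530 d
   = 24530 / 365 = 67.2 yr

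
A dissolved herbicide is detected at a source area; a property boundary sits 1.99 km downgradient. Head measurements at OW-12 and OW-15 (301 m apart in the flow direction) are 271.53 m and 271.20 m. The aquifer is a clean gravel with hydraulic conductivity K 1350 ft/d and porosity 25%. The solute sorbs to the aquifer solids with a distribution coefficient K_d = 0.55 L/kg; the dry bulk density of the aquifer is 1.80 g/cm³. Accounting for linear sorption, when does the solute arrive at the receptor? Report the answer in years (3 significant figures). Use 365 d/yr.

Hydraulic gradient i = (271.53 − 271.20) / 301 = 0.33 / 301 = 0.001096
K = 1350 ft/d × 0.3048 = 411.5 m/d
Specific discharge q = 411.5 × 0.001096 = 0.4511 m/d
v = Ki/n = 411.5·0.001096/0.25 = 1.804 m/d
Retardation R = 1 + ρ_b·K_d/n = 1 + 1.80×0.55/0.25 = 4.960
Contaminant velocity v_c = v/R = 1.804/4.960 = 0.3638 m/d
L = 1.99 km = 1990 m
t = L/v_c = 1990/0.3638 = 5470 d
   = 5470/365 = 15.0 yr

15.0 years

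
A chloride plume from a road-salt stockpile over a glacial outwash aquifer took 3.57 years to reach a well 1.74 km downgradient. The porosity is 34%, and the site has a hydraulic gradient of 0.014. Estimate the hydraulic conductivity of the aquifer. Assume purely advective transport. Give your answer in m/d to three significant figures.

32.4 m/d

t = 3.57 years = 1303 d
L = 1.74 km = 1740 m
v = L / t = 1740 / 1303 = 1.335 m/d
K = v · n / i = 1.335 × 0.34 / 0.014 = 32.4 m/d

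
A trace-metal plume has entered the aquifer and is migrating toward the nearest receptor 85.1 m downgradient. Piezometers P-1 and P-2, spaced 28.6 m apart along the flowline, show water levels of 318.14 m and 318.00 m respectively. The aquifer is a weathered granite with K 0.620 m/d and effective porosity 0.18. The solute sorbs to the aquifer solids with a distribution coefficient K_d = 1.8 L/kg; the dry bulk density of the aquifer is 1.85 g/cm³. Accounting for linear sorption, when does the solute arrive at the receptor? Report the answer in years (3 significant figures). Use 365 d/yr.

270 years

Hydraulic gradient i = (318.14 − 318.00) / 28.6 = 0.14 / 28.6 = 0.004895
q = Ki = 0.620 × 0.004895 = 0.003035 m/d
Average linear velocity = 0.003035 / 0.18 = 0.01686 m/d
Retardation R = 1 + ρ_b·K_d/n = 1 + 1.85×1.8/0.18 = 19.50
Contaminant velocity v_c = v/R = 0.01686/19.50 = 8.647e-4 m/d
t = L/v_c = 85.1/8.647e-4 = 98420 d
   = 98420/365 = 270 yr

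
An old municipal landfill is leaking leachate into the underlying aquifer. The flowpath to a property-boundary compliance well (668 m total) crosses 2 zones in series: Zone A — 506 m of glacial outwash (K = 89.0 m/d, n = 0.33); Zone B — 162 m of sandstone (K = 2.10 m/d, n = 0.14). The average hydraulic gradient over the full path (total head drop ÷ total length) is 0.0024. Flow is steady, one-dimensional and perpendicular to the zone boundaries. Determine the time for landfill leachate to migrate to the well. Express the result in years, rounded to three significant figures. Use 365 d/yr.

Continuity: the same q passes through each zone, so ΔH = q·Σ(L_j/K_j) — the zones act as resistances in series.
Σ(L/K) = 506/89.0 + 162/2.10 = 5.685 + 77.14 = 82.83 d
K_eq = L_total / Σ(L/K) = 668 / 82.83 = 8.065 m/d
q = K_eq · i = 8.065 × 0.0024 = 0.01936 m/d (same in every zone)
Zone A: v = q/n = 0.01936/0.33 = 0.05865 m/d → t_A = 506/0.05865 = 8627 d
Zone B: v = q/n = 0.01936/0.14 = 0.1383 m/d → t_B = 162/0.1383 = 1172 d
Total t = 8627 + 1172 = 9799 d
   = 9799 / 365 = 26.8 yr

26.8 years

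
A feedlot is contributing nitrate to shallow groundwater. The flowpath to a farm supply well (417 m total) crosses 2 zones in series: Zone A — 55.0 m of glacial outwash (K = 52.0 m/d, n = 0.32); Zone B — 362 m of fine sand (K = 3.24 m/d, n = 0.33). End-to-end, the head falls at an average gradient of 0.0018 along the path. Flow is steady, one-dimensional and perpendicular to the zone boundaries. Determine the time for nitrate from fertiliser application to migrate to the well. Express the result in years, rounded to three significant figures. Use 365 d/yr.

Steady 1-D flow in series ⇒ the Darcy flux q is identical in every zone and the zone head losses add (resistances L/K in series).
Σ(L/K) = 55.0/52.0 + 362/3.24 = 1.058 + 111.7 = 112.8 d
K_eq = L_total / Σ(L/K) = 417 / 112.8 = 3.697 m/d
q = K_eq · i = 3.697 × 0.0018 = 0.006655 m/d (same in every zone)
Zone A: v = q/n = 0.006655/0.32 = 0.02080 m/d → t_A = 55.0/0.02080 = 2645 d
Zone B: v = q/n = 0.006655/0.33 = 0.02017 m/d → t_B = 362/0.02017 = 17950 d
Total t = 2645 + 17950 = 20590 d
   = 20590 / 365 = 56.4 yr

56.4 years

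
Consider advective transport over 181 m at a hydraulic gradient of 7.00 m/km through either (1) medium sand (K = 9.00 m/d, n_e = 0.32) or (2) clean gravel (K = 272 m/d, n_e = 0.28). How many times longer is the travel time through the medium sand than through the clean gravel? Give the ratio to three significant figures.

Unit 1 (medium sand): v = 9.00×0.0070/0.32 = 0.1969 m/d, t = 181/0.1969 = 919.4 d
Unit 2 (clean gravel): v = 272×0.0070/0.28 = 6.800 m/d, t = 181/6.800 = 26.62 d
t(medium sand) / t(clean gravel) = 919.4/26.62 = 34.5

34.5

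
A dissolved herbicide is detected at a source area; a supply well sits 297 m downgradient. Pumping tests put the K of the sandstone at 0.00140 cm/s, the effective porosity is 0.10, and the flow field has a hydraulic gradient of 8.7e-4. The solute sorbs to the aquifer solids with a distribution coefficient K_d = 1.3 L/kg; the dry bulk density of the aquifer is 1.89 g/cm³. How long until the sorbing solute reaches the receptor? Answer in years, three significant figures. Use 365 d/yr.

K = 0.00140 cm/s × 864 = 1.210 m/d
Darcy flux q = K·i = 1.210 × 8.7e-4 = 0.001052 m/d
v = Ki/n = 1.210·8.7e-4/0.10 = 0.01052 m/d
Retardation R = 1 + ρ_b·K_d/n = 1 + 1.89×1.3/0.10 = 25.57
Contaminant velocity v_c = v/R = 0.01052/25.57 = 4.116e-4 m/d
t = L/v_c = 297/4.116e-4 = 721600 d
   = 721600/365 = 1980 yr

1980 years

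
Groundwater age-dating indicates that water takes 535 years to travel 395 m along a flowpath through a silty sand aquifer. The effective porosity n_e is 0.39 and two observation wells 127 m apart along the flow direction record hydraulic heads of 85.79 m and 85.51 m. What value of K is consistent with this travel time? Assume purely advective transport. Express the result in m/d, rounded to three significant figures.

0.358 m/d

Hydraulic gradient i = (85.79 − 85.51) / 127 = 0.28 / 127 = 0.002205
t = 535 years = 195300 d
v = L / t = 395 / 195300 = 0.002023 m/d
K = v · n / i = 0.002023 × 0.39 / 0.002205 = 0.358 m/d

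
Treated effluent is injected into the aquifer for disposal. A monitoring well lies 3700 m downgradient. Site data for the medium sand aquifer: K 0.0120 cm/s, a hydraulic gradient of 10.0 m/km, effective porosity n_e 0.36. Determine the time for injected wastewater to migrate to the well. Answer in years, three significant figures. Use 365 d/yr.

35.2 years

K = 0.0120 cm/s × 864 = 10.37 m/d
Darcy flux q = K·i = 10.37 × 0.010 = 0.1037 m/d
v = Ki/n = 10.37·0.010/0.36 = 0.2880 m/d
t = L / v = 3700 / 0.2880 = 12850 d
   = 12850 / 365 = 35.2 yr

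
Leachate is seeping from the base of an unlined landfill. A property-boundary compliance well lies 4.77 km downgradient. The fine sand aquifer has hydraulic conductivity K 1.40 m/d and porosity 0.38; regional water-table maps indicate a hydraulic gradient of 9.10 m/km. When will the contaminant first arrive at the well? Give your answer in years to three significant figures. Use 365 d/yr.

q = Ki = 1.40 × 0.0091 = 0.01274 m/d
Average linear velocity = 0.01274 / 0.38 = 0.03353 m/d
L = 4.77 km = 4770 m
t = L / v = 4770 / 0.03353 = 142300 d
   = 142300 / 365 = 390 yr

390 years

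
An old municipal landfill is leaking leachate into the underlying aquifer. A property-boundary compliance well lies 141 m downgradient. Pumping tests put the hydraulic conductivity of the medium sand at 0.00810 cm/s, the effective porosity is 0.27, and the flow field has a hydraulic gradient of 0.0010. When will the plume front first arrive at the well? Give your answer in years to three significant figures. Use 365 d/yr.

14.9 years

K = 0.00810 cm/s × 864 = 6.998 m/d
q = Ki = 6.998 × 0.0010 = 0.006998 m/d
v_s = q/n_e = 0.006998/0.27 = 0.02592 m/d
t = L / v = 141 / 0.02592 = 5440 d
   = 5440 / 365 = 14.9 yr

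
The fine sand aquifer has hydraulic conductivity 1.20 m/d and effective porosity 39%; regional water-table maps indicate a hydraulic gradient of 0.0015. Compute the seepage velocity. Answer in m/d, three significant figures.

Darcy flux q = K·i = 1.20 × 0.0015 = 0.001800 m/d
Average linear velocity = 0.001800 / 0.39 = 0.004615 m/d

0.00462 m/d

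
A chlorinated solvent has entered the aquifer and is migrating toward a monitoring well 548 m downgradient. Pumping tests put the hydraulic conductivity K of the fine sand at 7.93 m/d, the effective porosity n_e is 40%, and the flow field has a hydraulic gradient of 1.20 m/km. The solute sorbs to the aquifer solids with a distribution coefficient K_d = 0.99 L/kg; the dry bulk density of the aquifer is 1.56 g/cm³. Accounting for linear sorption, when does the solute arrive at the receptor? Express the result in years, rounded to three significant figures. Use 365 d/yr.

Specific discharge q = 7.93 × 0.0012 = 0.009516 m/d
v = Ki/n = 7.93·0.0012/0.40 = 0.02379 m/d
Retardation R = 1 + ρ_b·K_d/n = 1 + 1.56×0.99/0.40 = 4.861
Contaminant velocity v_c = v/R = 0.02379/4.861 = 0.004894 m/d
t = L/v_c = 548/0.004894 = 112000 d
   = 112000/365 = 307 yr

307 years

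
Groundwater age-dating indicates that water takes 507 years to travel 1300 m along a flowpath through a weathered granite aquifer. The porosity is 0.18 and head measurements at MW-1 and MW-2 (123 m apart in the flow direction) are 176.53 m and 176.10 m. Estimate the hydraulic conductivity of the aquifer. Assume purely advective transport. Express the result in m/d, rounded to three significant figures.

Hydraulic gradient i = (176.53 − 176.10) / 123 = 0.43 / 123 = 0.003496
t = 507 years = 185100 d
v = L / t = 1300 / 185100 = 0.007025 m/d
K = v · n / i = 0.007025 × 0.18 / 0.003496 = 0.362 m/d

0.362 m/d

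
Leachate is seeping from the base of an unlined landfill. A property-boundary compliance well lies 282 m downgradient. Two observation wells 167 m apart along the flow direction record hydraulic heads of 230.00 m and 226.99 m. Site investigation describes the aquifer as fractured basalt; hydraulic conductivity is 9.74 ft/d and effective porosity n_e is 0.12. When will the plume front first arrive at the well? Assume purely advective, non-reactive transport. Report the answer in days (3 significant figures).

Hydraulic gradient i = (230.00 − 226.99) / 167 = 3.01 / 167 = 0.01802
K = 9.74 ft/d × 0.3048 = 2.969 m/d
q = Ki = 2.969 × 0.01802 = 0.05351 m/d
v_s = q/n_e = 0.05351/0.12 = 0.4459 m/d
t = L / v = 282 / 0.4459 = 632.4 d

632 days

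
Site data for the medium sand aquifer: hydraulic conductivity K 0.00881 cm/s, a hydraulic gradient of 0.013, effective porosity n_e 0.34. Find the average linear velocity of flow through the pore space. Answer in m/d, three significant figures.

K = 0.00881 cm/s × 864 = 7.612 m/d
Darcy flux q = K·i = 7.612 × 0.013 = 0.09895 m/d
Average linear velocity = 0.09895 / 0.34 = 0.2910 m/d

0.291 m/d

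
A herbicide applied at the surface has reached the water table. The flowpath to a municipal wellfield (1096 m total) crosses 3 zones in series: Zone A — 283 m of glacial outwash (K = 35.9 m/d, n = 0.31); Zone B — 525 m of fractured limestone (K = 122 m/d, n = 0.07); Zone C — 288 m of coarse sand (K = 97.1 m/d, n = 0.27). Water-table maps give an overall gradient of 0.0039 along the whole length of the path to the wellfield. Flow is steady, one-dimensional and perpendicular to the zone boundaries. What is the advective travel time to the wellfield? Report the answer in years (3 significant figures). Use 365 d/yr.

For zones in series the flux q is common to all zones; the equivalent conductivity is the harmonic (thickness-weighted) mean, K_eq = L_total / Σ(L_j/K_j).
Σ(L/K) = 283/35.9 + 525/122 + 288/97.1 = 7.883 + 4.303 + 2.966 = 15.15 d
K_eq = L_total / Σ(L/K) = 1096 / 15.15 = 72.33 m/d
q = K_eq · i = 72.33 × 0.0039 = 0.2821 m/d (same in every zone)
Zone A: v = q/n = 0.2821/0.31 = 0.9100 m/d → t_A = 283/0.9100 = 311.0 d
Zone B: v = q/n = 0.2821/0.07 = 4.030 m/d → t_B = 525/4.030 = 130.3 d
Zone C: v = q/n = 0.2821/0.27 = 1.045 m/d → t_C = 288/1.045 = 275.7 d
Total t = 311.0 + 130.3 + 275.7 = 716.9 d
   = 716.9 / 365 = 1.96 yr

1.96 years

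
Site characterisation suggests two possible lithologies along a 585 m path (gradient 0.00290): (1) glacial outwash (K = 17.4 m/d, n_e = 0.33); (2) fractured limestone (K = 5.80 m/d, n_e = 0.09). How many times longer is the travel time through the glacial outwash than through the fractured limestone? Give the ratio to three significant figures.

Unit 1 (glacial outwash): v = 17.4×0.0029/0.33 = 0.1529 m/d, t = 585/0.1529 = 3826 d
Unit 2 (fractured limestone): v = 5.80×0.0029/0.09 = 0.1869 m/d, t = 585/0.1869 = 3130 d
t(glacial outwash) / t(fractured limestone) = 3826/3130 = 1.22

1.22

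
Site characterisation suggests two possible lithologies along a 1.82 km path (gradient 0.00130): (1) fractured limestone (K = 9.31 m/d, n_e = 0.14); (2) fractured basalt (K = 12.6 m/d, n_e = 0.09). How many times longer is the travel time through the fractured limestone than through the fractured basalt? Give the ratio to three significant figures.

Unit 1 (fractured limestone): v = 9.31×0.0013/0.14 = 0.08645 m/d, t = 1820/0.08645 = 21050 d
Unit 2 (fractured basalt): v = 12.6×0.0013/0.09 = 0.1820 m/d, t = 1820/0.1820 = 10000 d
t(fractured limestone) / t(fractured basalt) = 21050/10000 = 2.11

2.11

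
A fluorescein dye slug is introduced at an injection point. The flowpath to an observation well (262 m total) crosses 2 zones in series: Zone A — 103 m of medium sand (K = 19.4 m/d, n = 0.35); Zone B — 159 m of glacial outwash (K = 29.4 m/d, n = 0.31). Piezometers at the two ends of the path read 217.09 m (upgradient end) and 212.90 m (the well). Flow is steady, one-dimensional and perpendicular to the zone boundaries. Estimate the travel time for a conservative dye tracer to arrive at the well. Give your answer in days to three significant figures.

Total head drop ΔH = 217.09 − 212.90 = 4.19 m
Continuity: the same q passes through each zone, so ΔH = q·Σ(L_j/K_j) — the zones act as resistances in series.
Σ(L/K) = 103/19.4 + 159/29.4 = 5.309 + 5.408 = 10.72 d
q = ΔH / Σ(L/K) = 4.19 / 10.72 = 0.3910 m/d (same in every zone)
Zone A: v = q/n = 0.3910/0.35 = 1.117 m/d → t_A = 103/1.117 = 92.21 d
Zone B: v = q/n = 0.3910/0.31 = 1.261 m/d → t_B = 159/1.261 = 126.1 d
Total t = 92.21 + 126.1 = 218.3 d

218 days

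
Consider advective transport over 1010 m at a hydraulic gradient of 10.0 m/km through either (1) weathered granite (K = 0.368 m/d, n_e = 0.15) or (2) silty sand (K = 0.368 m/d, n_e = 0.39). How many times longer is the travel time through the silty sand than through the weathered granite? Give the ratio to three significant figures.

2.60

Unit 1 (weathered granite): v = 0.368×0.010/0.15 = 0.02453 m/d, t = 1010/0.02453 = 41170 d
Unit 2 (silty sand): v = 0.368×0.010/0.39 = 0.009436 m/d, t = 1010/0.009436 = 107000 d
t(silty sand) / t(weathered granite) = 107000/41170 = 2.60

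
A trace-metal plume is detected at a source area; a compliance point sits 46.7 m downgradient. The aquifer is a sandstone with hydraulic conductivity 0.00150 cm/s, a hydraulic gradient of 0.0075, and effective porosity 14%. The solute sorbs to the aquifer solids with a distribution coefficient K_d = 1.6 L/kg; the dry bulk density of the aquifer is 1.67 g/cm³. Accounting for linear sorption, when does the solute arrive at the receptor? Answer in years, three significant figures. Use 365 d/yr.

37.0 years

K = 0.00150 cm/s × 864 = 1.296 m/d
Specific discharge q = 1.296 × 0.0075 = 0.009720 m/d
Average linear velocity = 0.009720 / 0.14 = 0.06943 m/d
Retardation R = 1 + ρ_b·K_d/n = 1 + 1.67×1.6/0.14 = 20.09
Contaminant velocity v_c = v/R = 0.06943/20.09 = 0.003457 m/d
t = L/v_c = 46.7/0.003457 = 13510 d
   = 13510/365 = 37.0 yr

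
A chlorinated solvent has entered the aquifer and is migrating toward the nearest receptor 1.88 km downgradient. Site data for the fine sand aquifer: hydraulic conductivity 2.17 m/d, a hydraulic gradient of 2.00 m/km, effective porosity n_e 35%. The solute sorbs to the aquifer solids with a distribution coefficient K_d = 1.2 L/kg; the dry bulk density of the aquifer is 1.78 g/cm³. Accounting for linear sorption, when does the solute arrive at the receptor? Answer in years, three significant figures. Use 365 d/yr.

2950 years

q = Ki = 2.17 × 0.0020 = 0.004340 m/d
v_s = q/n_e = 0.004340/0.35 = 0.01240 m/d
Retardation R = 1 + ρ_b·K_d/n = 1 + 1.78×1.2/0.35 = 7.103
Contaminant velocity v_c = v/R = 0.01240/7.103 = 0.001746 m/d
L = 1.88 km = 1880 m
t = L/v_c = 1880/0.001746 = 1.077e6 d
   = 1.077e6/365 = 2950 yr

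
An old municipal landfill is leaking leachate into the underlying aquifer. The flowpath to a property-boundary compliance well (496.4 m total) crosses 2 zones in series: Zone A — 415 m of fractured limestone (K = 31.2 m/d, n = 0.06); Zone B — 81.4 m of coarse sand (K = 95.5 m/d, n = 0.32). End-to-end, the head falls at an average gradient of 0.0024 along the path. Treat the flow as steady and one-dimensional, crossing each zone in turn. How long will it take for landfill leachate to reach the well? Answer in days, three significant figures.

605 days

For zones in series the flux q is common to all zones; the equivalent conductivity is the harmonic (thickness-weighted) mean, K_eq = L_total / Σ(L_j/K_j).
Σ(L/K) = 415/31.2 + 81.4/95.5 = 13.30 + 0.8524 = 14.15 d
K_eq = L_total / Σ(L/K) = 496.4 / 14.15 = 35.07 m/d
q = K_eq · i = 35.07 × 0.0024 = 0.08417 m/d (same in every zone)
Zone A: v = q/n = 0.08417/0.06 = 1.403 m/d → t_A = 415/1.403 = 295.8 d
Zone B: v = q/n = 0.08417/0.32 = 0.2630 m/d → t_B = 81.4/0.2630 = 309.5 d
Total t = 295.8 + 309.5 = 605.3 d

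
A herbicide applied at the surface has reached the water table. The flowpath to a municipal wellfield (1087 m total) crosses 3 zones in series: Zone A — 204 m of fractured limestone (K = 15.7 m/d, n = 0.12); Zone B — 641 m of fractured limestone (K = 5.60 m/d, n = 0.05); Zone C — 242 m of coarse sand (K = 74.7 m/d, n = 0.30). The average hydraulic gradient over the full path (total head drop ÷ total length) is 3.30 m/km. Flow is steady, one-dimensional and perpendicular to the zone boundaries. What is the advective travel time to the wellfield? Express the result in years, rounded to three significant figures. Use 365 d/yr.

For zones in series the flux q is common to all zones; the equivalent conductivity is the harmonic (thickness-weighted) mean, K_eq = L_total / Σ(L_j/K_j).
Σ(L/K) = 204/15.7 + 641/5.60 + 242/74.7 = 12.99 + 114.5 + 3.240 = 130.7 d
K_eq = L_total / Σ(L/K) = 1087 / 130.7 = 8.317 m/d
q = K_eq · i = 8.317 × 0.0033 = 0.02745 m/d (same in every zone)
Zone A: v = q/n = 0.02745/0.12 = 0.2287 m/d → t_A = 204/0.2287 = 891.9 d
Zone B: v = q/n = 0.02745/0.05 = 0.5489 m/d → t_B = 641/0.5489 = 1168 d
Zone C: v = q/n = 0.02745/0.30 = 0.09149 m/d → t_C = 242/0.09149 = 2645 d
Total t = 891.9 + 1168 + 2645 = 4705 d
   = 4705 / 365 = 12.9 yr

12.9 years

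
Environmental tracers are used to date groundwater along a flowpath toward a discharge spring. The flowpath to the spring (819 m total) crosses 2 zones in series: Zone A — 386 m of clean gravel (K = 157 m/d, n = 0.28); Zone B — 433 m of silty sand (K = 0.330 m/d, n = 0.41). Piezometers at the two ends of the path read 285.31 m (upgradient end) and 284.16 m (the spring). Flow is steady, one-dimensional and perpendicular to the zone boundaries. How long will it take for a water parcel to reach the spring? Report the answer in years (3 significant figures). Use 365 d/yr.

894 years

Total head drop ΔH = 285.31 − 284.16 = 1.15 m
Steady 1-D flow in series ⇒ the Darcy flux q is identical in every zone and the zone head losses add (resistances L/K in series).
Σ(L/K) = 386/157 + 433/0.330 = 2.459 + 1312 = 1315 d
q = ΔH / Σ(L/K) = 1.15 / 1315 = 8.748e-4 m/d (same in every zone)
Zone A: v = q/n = 8.748e-4/0.28 = 0.003124 m/d → t_A = 386/0.003124 = 123500 d
Zone B: v = q/n = 8.748e-4/0.41 = 0.002134 m/d → t_B = 433/0.002134 = 202900 d
Total t = 123500 + 202900 = 326500 d
   = 326500 / 365 = 894 yr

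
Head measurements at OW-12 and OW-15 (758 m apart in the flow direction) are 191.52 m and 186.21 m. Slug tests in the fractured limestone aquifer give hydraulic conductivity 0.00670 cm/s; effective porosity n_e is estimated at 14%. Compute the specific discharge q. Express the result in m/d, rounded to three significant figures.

Hydraulic gradient i = (191.52 − 186.21) / 758 = 5.31 / 758 = 0.007005
K = 0.00670 cm/s × 864 = 5.789 m/d
Darcy flux q = K·i = 5.789 × 0.007005 = 0.04055 m/d

0.0406 m/d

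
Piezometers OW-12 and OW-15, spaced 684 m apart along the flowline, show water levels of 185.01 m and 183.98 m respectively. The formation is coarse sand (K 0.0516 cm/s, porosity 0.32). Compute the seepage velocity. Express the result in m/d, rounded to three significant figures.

Hydraulic gradient i = (185.01 − 183.98) / 684 = 1.03 / 684 = 0.001506
K = 0.0516 cm/s × 864 = 44.58 m/d
q = Ki = 44.58 × 0.001506 = 0.06713 m/d
v = Ki/n = 44.58·0.001506/0.32 = 0.2098 m/d

0.210 m/d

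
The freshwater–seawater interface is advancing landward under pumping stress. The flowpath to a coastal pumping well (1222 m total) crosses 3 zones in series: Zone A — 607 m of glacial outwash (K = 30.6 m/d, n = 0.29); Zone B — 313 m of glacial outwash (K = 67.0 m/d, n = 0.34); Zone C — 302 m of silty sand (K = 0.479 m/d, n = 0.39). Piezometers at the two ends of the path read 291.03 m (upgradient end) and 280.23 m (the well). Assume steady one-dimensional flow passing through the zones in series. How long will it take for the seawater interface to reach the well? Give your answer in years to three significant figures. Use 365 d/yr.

66.5 years

Total head drop ΔH = 291.03 − 280.23 = 10.80 m
Continuity: the same q passes through each zone, so ΔH = q·Σ(L_j/K_j) — the zones act as resistances in series.
Σ(L/K) = 607/30.6 + 313/67.0 + 302/0.479 = 19.84 + 4.672 + 630.5 = 655.0 d
q = ΔH / Σ(L/K) = 10.80 / 655.0 = 0.01649 m/d (same in every zone)
Zone A: v = q/n = 0.01649/0.29 = 0.05686 m/d → t_A = 607/0.05686 = 10680 d
Zone B: v = q/n = 0.01649/0.34 = 0.04850 m/d → t_B = 313/0.04850 = 6454 d
Zone C: v = q/n = 0.01649/0.39 = 0.04228 m/d → t_C = 302/0.04228 = 7143 d
Total t = 10680 + 6454 + 7143 = 24270 d
   = 24270 / 365 = 66.5 yr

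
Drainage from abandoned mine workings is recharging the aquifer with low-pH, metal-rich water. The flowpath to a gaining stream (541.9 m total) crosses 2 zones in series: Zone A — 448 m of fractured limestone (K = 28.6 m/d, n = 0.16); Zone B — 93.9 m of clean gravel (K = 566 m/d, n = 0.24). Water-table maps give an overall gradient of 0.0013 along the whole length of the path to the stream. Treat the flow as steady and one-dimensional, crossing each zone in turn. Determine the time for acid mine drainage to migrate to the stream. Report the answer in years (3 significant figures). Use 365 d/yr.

Continuity: the same q passes through each zone, so ΔH = q·Σ(L_j/K_j) — the zones act as resistances in series.
Σ(L/K) = 448/28.6 + 93.9/566 = 15.66 + 0.1659 = 15.83 d
K_eq = L_total / Σ(L/K) = 541.9 / 15.83 = 34.23 m/d
q = K_eq · i = 34.23 × 0.0013 = 0.04450 m/d (same in every zone)
Zone A: v = q/n = 0.04450/0.16 = 0.2781 m/d → t_A = 448/0.2781 = 1611 d
Zone B: v = q/n = 0.04450/0.24 = 0.1854 m/d → t_B = 93.9/0.1854 = 506.4 d
Total t = 1611 + 506.4 = 2117 d
   = 2117 / 365 = 5.80 yr

5.80 years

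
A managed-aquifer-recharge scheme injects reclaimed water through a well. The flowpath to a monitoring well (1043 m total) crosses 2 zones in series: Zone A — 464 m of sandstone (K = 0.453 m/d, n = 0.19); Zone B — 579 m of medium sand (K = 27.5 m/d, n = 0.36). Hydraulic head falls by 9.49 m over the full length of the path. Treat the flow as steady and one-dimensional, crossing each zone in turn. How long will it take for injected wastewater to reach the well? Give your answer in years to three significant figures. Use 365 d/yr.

Steady 1-D flow in series ⇒ the Darcy flux q is identical in every zone and the zone head losses add (resistances L/K in series).
Σ(L/K) = 464/0.453 + 579/27.5 = 1024 + 21.05 = 1045 d
q = ΔH / Σ(L/K) = 9.49 / 1045 = 0.009078 m/d (same in every zone)
Zone A: v = q/n = 0.009078/0.19 = 0.04778 m/d → t_A = 464/0.04778 = 9711 d
Zone B: v = q/n = 0.009078/0.36 = 0.02522 m/d → t_B = 579/0.02522 = 22960 d
Total t = 9711 + 22960 = 32670 d
   = 32670 / 365 = 89.5 yr

89.5 years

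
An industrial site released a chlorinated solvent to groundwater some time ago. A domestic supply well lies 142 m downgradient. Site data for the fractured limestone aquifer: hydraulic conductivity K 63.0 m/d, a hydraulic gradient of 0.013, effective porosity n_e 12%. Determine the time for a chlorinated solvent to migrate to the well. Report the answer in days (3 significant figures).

Darcy flux q = K·i = 63.0 × 0.013 = 0.8190 m/d
v = Ki/n = 63.0·0.013/0.12 = 6.825 m/d
t = L / v = 142 / 6.825 = 20.81 d

20.8 days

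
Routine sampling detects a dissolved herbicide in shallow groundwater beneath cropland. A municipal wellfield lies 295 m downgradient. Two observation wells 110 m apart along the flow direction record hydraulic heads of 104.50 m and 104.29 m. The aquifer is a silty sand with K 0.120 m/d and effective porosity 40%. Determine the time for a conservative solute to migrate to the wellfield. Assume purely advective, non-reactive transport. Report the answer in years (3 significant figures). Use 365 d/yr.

1410 years

Hydraulic gradient i = (104.50 − 104.29) / 110 = 0.21 / 110 = 0.001909
q = Ki = 0.120 × 0.001909 = 2.291e-4 m/d
Average linear velocity = 2.291e-4 / 0.40 = 5.727e-4 m/d
t = L / v = 295 / 5.727e-4 = 515100 d
   = 515100 / 365 = 1410 yr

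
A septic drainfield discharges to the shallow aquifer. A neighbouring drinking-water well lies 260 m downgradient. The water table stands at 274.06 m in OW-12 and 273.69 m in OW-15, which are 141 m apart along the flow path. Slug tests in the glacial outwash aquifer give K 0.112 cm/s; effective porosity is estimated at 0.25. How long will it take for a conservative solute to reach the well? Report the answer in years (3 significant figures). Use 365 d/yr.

0.701 years

Hydraulic gradient i = (274.06 − 273.69) / 141 = 0.37 / 141 = 0.002624
K = 0.112 cm/s × 864 = 96.77 m/d
q = Ki = 96.77 × 0.002624 = 0.2539 m/d
v = Ki/n = 96.77·0.002624/0.25 = 1.016 m/d
t = L / v = 260 / 1.016 = 256.0 d
   = 256.0 / 365 = 0.701 yr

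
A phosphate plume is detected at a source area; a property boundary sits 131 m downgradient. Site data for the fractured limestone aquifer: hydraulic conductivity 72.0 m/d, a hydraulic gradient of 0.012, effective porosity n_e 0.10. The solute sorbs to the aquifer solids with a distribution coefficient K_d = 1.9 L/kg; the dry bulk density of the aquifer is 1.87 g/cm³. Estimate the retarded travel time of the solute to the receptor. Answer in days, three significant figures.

554 days

Specific discharge q = 72.0 × 0.012 = 0.8640 m/d
Average linear velocity = 0.8640 / 0.10 = 8.640 m/d
Retardation R = 1 + ρ_b·K_d/n = 1 + 1.87×1.9/0.10 = 36.53
Contaminant velocity v_c = v/R = 8.640/36.53 = 0.2365 m/d
t = L/v_c = 131/0.2365 = 553.9 d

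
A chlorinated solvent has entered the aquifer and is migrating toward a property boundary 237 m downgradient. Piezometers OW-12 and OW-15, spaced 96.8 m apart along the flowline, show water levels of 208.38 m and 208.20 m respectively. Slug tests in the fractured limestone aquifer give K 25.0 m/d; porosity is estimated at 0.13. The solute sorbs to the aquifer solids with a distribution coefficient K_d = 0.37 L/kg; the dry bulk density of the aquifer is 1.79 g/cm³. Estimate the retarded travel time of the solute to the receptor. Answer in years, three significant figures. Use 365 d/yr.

11.1 years

Hydraulic gradient i = (208.38 − 208.20) / 96.8 = 0.18 / 96.8 = 0.001860
Darcy flux q = K·i = 25.0 × 0.001860 = 0.04649 m/d
Average linear velocity = 0.04649 / 0.13 = 0.3576 m/d
Retardation R = 1 + ρ_b·K_d/n = 1 + 1.79×0.37/0.13 = 6.095
Contaminant velocity v_c = v/R = 0.3576/6.095 = 0.05867 m/d
t = L/v_c = 237/0.05867 = 4039 d
   = 4039/365 = 11.1 yr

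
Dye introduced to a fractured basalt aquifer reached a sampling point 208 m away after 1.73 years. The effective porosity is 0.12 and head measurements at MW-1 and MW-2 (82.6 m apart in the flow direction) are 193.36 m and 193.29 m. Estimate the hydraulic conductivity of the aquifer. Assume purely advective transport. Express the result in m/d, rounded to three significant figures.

46.6 m/d

Hydraulic gradient i = (193.36 − 193.29) / 82.6 = 0.07 / 82.6 = 8.475e-4
t = 1.73 years = 631.5 d
v = L / t = 208 / 631.5 = 0.3294 m/d
K = v · n / i = 0.3294 × 0.12 / 8.475e-4 = 46.6 m/d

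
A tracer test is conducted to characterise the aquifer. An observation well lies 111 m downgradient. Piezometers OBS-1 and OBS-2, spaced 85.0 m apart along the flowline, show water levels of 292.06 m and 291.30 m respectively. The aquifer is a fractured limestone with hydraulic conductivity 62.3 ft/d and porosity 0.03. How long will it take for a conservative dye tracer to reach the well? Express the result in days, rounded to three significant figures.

19.6 days

Hydraulic gradient i = (292.06 − 291.30) / 85.0 = 0.76 / 85.0 = 0.008941
K = 62.3 ft/d × 0.3048 = 18.99 m/d
Specific discharge q = 18.99 × 0.008941 = 0.1698 m/d
Average linear velocity = 0.1698 / 0.03 = 5.659 m/d
t = L / v = 111 / 5.659 = 19.61 d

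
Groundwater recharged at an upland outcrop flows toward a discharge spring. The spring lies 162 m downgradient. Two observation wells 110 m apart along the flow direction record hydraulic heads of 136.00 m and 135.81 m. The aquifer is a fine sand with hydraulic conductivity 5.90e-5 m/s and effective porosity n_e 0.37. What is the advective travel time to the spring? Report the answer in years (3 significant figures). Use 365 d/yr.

Hydraulic gradient i = (136.00 − 135.81) / 110 = 0.19 / 110 = 0.001727
K = 5.90e-5 m/s × 86400 s/d = 5.098 m/d
Specific discharge q = 5.098 × 0.001727 = 0.008805 m/d
Average linear velocity = 0.008805 / 0.37 = 0.02380 m/d
t = L / v = 162 / 0.02380 = 6808 d
   = 6808 / 365 = 18.7 yr

18.7 years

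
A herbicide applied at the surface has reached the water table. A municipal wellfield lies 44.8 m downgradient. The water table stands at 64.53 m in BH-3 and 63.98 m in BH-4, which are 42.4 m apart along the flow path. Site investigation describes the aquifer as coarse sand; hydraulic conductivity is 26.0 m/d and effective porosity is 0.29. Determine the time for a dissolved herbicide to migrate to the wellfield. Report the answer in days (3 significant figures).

Hydraulic gradient i = (64.53 − 63.98) / 42.4 = 0.55 / 42.4 = 0.01297
q = Ki = 26.0 × 0.01297 = 0.3373 m/d
Average linear velocity = 0.3373 / 0.29 = 1.163 m/d
t = L / v = 44.8 / 1.163 = 38.52 d

38.5 days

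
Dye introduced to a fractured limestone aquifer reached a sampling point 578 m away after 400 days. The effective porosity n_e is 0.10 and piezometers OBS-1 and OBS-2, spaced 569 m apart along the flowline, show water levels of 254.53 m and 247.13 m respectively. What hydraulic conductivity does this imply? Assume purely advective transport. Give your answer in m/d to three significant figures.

11.1 m/d

Hydraulic gradient i = (254.53 − 247.13) / 569 = 7.40 / 569 = 0.01301
v = L / t = 578 / 400 = 1.445 m/d
K = v · n / i = 1.445 × 0.10 / 0.01301 = 11.1 m/d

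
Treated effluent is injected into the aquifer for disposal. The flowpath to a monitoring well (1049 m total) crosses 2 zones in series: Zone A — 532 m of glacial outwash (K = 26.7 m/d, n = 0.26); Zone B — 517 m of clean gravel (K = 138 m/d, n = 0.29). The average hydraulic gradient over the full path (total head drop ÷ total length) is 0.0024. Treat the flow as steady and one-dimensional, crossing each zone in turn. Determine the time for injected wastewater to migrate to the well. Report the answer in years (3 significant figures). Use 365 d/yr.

Steady 1-D flow in series ⇒ the Darcy flux q is identical in every zone and the zone head losses add (resistances L/K in series).
Σ(L/K) = 532/26.7 + 517/138 = 19.93 + 3.746 = 23.67 d
K_eq = L_total / Σ(L/K) = 1049 / 23.67 = 44.31 m/d
q = K_eq · i = 44.31 × 0.0024 = 0.1064 m/d (same in every zone)
Zone A: v = q/n = 0.1064/0.26 = 0.4091 m/d → t_A = 532/0.4091 = 1301 d
Zone B: v = q/n = 0.1064/0.29 = 0.3667 m/d → t_B = 517/0.3667 = 1410 d
Total t = 1301 + 1410 = 2710 d
   = 2710 / 365 = 7.43 yr

7.43 years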